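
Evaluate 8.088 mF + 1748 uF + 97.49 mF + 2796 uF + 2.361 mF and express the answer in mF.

In mF:
  8.088 mF → 8.088
  1748 uF = 1748e-3 mF = 1.748
  97.49 mF → 97.49
  2796 uF = 2796e-3 mF = 2.796
  2.361 mF → 2.361
Sum: 8.088 + 1.748 + 97.49 + 2.796 + 2.361 = 112.483

112.483 mF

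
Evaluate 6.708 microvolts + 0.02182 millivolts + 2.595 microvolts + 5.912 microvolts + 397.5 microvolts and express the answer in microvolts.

434.535 microvolts

In microvolts:
  6.708 microvolts → 6.708
  0.02182 millivolts = 0.02182 × 10³ microvolts = 21.82
  2.595 microvolts → 2.595
  5.912 microvolts → 5.912
  397.5 microvolts → 397.5
Sum: 6.708 + 21.82 + 2.595 + 5.912 + 397.5 = 434.535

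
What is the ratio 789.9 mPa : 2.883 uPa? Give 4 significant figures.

(789.9 × 10⁻³) / (2.883 × 10⁻⁶) = 273.99 × 10³

274000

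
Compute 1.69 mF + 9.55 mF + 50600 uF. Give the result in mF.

In mF:
  1.69 mF → 1.69
  9.55 mF → 9.55
  50600 uF = 50600e-3 mF = 50.6
Sum: 1.69 + 9.55 + 50.6 = 61.84

61.84 mF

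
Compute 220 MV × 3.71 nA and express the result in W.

0.8162 W

220 × 10^6 × 3.71 × 10^-9 = 816.2 × 10^-3 W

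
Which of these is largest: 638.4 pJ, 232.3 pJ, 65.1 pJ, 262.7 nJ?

638.4 pJ = 0.0000000006384 J
232.3 pJ = 0.0000000002323 J
65.1 pJ = 0.0000000000651 J
262.7 nJ = 0.0000002627 J

262.7 nJ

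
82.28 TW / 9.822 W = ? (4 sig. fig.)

(82.28e12) / (9.822) = 8.3771e12

8377000000000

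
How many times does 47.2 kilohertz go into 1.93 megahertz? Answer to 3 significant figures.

40.9

(1.93 × 10^6) / (47.2 × 10^3) = 0.04089 × 10^3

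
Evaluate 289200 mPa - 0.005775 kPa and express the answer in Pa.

In Pa:
  289200 mPa = 289200e-3 Pa = 289.2
  0.005775 kPa = 0.005775e3 Pa = 5.775
Difference: 289.2 - 5.775 = 283.425

283.425 Pa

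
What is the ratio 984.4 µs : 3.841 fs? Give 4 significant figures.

(984.4 × 10⁻⁶) / (3.841 × 10⁻¹⁵) = 256.29 × 10⁹

256300000000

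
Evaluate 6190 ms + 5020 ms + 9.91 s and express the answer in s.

21.12 s

In s:
  6190 ms = 6190e-3 s = 6.19
  5020 ms = 5020e-3 s = 5.02
  9.91 s → 9.91
Sum: 6.19 + 5.02 + 9.91 = 21.12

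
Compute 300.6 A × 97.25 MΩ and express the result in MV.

29233.35 MV

300.6 × 97.25 × 10⁶ = 29233.35 × 10⁶ V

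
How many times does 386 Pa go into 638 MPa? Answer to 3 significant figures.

(638 × 10^6) / (386) = 1.653 × 10^6

1650000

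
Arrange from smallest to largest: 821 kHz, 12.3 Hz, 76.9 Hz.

12.3 Hz < 76.9 Hz < 821 kHz

821 kHz = 821000 Hz
12.3 Hz = 12.3 Hz
76.9 Hz = 76.9 Hz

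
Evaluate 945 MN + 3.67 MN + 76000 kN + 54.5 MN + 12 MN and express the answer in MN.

1091.17 MN

In MN:
  945 MN → 945
  3.67 MN → 3.67
  76000 kN = 76000 × 10⁻³ MN = 76
  54.5 MN → 54.5
  12 MN → 12
Sum: 945 + 3.67 + 76 + 54.5 + 12 = 1091.17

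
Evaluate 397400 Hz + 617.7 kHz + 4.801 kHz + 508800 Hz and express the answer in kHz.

1528.701 kHz

In kHz:
  397400 Hz = 397400 × 10^-3 kHz = 397.4
  617.7 kHz → 617.7
  4.801 kHz → 4.801
  508800 Hz = 508800 × 10^-3 kHz = 508.8
Sum: 397.4 + 617.7 + 4.801 + 508.8 = 1528.701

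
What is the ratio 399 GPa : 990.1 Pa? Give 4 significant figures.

403000000

(399e9) / (990.1) = 0.40299e9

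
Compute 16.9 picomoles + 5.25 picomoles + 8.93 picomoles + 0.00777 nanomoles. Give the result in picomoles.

In picomoles:
  16.9 picomoles → 16.9
  5.25 picomoles → 5.25
  8.93 picomoles → 8.93
  0.00777 nanomoles = 0.00777 × 10^3 picomoles = 7.77
Sum: 16.9 + 5.25 + 8.93 + 7.77 = 38.85

38.85 picomoles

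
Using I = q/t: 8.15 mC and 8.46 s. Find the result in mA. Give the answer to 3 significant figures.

(8.15 × 10^-3) / (8.46) = 0.96336 × 10^-3 A

0.963 mA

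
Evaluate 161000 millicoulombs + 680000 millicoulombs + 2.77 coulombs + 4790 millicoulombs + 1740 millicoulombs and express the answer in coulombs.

In coulombs:
  161000 millicoulombs = 161000 × 10⁻³ coulombs = 161
  680000 millicoulombs = 680000 × 10⁻³ coulombs = 680
  2.77 coulombs → 2.77
  4790 millicoulombs = 4790 × 10⁻³ coulombs = 4.79
  1740 millicoulombs = 1740 × 10⁻³ coulombs = 1.74
Sum: 161 + 680 + 2.77 + 4.79 + 1.74 = 850.3

850.3 coulombs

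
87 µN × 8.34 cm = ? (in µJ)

7.2558 µJ

87e-6 × 8.34e-2 = 725.58e-8 J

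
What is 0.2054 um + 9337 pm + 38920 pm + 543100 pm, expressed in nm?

796.757 nm

In nm:
  0.2054 um = 0.2054e3 nm = 205.4
  9337 pm = 9337e-3 nm = 9.337
  38920 pm = 38920e-3 nm = 38.92
  543100 pm = 543100e-3 nm = 543.1
Sum: 205.4 + 9.337 + 38.92 + 543.1 = 796.757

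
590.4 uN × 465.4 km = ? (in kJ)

590.4e-6 × 465.4e3 = 274772.16e-3 J

0.27477216 kJ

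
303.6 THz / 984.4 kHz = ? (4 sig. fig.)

(303.6 × 10¹²) / (984.4 × 10³) = 0.30841 × 10⁹

308400000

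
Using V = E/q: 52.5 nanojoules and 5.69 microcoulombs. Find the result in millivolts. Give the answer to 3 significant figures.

9.23 millivolts

(52.5 × 10^-9) / (5.69 × 10^-6) = 9.2267 × 10^-3 V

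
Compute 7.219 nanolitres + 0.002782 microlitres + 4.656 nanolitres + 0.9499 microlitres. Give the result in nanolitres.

964.557 nanolitres

In nanolitres:
  7.219 nanolitres → 7.219
  0.002782 microlitres = 0.002782 × 10^3 nanolitres = 2.782
  4.656 nanolitres → 4.656
  0.9499 microlitres = 0.9499 × 10^3 nanolitres = 949.9
Sum: 7.219 + 2.782 + 4.656 + 949.9 = 964.557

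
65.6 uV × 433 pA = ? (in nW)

0.0000284048 nW

65.6e-6 × 433e-12 = 28404.8e-18 W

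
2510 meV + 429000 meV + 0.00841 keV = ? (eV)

439.92 eV

In eV:
  2510 meV = 2510 × 10^-3 eV = 2.51
  429000 meV = 429000 × 10^-3 eV = 429
  0.00841 keV = 0.00841 × 10^3 eV = 8.41
Sum: 2.51 + 429 + 8.41 = 439.92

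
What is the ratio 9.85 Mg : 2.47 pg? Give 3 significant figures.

(9.85 × 10^6) / (2.47 × 10^-12) = 3.988 × 10^18

3990000000000000000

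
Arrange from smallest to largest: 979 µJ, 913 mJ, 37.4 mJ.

979 µJ = 0.000979 J
913 mJ = 0.913 J
37.4 mJ = 0.0374 J

979 µJ < 37.4 mJ < 913 mJ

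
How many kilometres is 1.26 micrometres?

0.00000000126 kilometres

micro = 10⁻⁶, kilo = 10³; factor is 10⁻⁹.
1.26 × 10⁻⁹ = 0.00000000126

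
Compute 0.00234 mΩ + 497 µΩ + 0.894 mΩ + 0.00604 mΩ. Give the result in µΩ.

1399.38 µΩ

In µΩ:
  0.00234 mΩ = 0.00234e3 µΩ = 2.34
  497 µΩ → 497
  0.894 mΩ = 0.894e3 µΩ = 894
  0.00604 mΩ = 0.00604e3 µΩ = 6.04
Sum: 2.34 + 497 + 894 + 6.04 = 1399.38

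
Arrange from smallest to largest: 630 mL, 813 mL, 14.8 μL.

14.8 μL < 630 mL < 813 mL

630 mL = 0.63 L
813 mL = 0.813 L
14.8 μL = 0.0000148 L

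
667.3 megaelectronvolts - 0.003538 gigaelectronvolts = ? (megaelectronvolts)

In megaelectronvolts:
  667.3 megaelectronvolts → 667.3
  0.003538 gigaelectronvolts = 0.003538 × 10³ megaelectronvolts = 3.538
Difference: 667.3 - 3.538 = 663.762

663.762 megaelectronvolts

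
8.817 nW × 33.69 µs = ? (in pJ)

8.817 × 10⁻⁹ × 33.69 × 10⁻⁶ = 297.04473 × 10⁻¹⁵ J

0.29704473 pJ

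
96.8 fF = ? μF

0.0000000968 μF

femto = 10⁻¹⁵, micro = 10⁻⁶; factor is 10⁻⁹.
96.8 × 10⁻⁹ = 0.0000000968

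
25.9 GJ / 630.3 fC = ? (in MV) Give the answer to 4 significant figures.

41090000000000000 MV

(25.9 × 10⁹) / (630.3 × 10⁻¹⁵) = 0.0410915 × 10²⁴ V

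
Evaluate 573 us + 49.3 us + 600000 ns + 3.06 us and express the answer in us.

1225.36 us

In us:
  573 us → 573
  49.3 us → 49.3
  600000 ns = 600000 × 10^-3 us = 600
  3.06 us → 3.06
Sum: 573 + 49.3 + 600 + 3.06 = 1225.36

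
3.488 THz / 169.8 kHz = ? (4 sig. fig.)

(3.488 × 10¹²) / (169.8 × 10³) = 0.020542 × 10⁹

20540000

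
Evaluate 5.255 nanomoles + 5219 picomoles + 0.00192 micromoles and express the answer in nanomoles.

12.394 nanomoles

In nanomoles:
  5.255 nanomoles → 5.255
  5219 picomoles = 5219e-3 nanomoles = 5.219
  0.00192 micromoles = 0.00192e3 nanomoles = 1.92
Sum: 5.255 + 5.219 + 1.92 = 12.394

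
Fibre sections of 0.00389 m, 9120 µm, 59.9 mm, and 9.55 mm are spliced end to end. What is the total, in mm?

In mm:
  0.00389 m = 0.00389 × 10³ mm = 3.89
  9120 µm = 9120 × 10⁻³ mm = 9.12
  59.9 mm → 59.9
  9.55 mm → 9.55
Sum: 3.89 + 9.12 + 59.9 + 9.55 = 82.46

82.46 mm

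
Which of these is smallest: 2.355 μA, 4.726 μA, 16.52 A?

2.355 μA

2.355 μA = 0.000002355 A
4.726 μA = 0.000004726 A
16.52 A = 16.52 A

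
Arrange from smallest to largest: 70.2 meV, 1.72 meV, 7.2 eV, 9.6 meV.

70.2 meV = 0.0702 eV
1.72 meV = 0.00172 eV
7.2 eV = 7.2 eV
9.6 meV = 0.0096 eV

1.72 meV < 9.6 meV < 70.2 meV < 7.2 eV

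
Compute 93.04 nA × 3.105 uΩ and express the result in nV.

0.0002888892 nV

93.04e-9 × 3.105e-6 = 288.8892e-15 V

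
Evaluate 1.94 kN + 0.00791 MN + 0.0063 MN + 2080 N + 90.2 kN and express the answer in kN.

In kN:
  1.94 kN → 1.94
  0.00791 MN = 0.00791 × 10^3 kN = 7.91
  0.0063 MN = 0.0063 × 10^3 kN = 6.3
  2080 N = 2080 × 10^-3 kN = 2.08
  90.2 kN → 90.2
Sum: 1.94 + 7.91 + 6.3 + 2.08 + 90.2 = 108.43

108.43 kN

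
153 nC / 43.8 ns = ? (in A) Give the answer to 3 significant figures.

(153 × 10⁻⁹) / (43.8 × 10⁻⁹) = 3.4932 A

3.49 A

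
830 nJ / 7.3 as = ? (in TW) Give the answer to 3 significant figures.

0.114 TW

(830e-9) / (7.3e-18) = 113.7e9 W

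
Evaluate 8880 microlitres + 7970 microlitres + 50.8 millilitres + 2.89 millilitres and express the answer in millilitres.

70.54 millilitres

In millilitres:
  8880 microlitres = 8880 × 10^-3 millilitres = 8.88
  7970 microlitres = 7970 × 10^-3 millilitres = 7.97
  50.8 millilitres → 50.8
  2.89 millilitres → 2.89
Sum: 8.88 + 7.97 + 50.8 + 2.89 = 70.54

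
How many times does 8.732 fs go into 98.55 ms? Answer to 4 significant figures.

11290000000000

(98.55e-3) / (8.732e-15) = 11.286e12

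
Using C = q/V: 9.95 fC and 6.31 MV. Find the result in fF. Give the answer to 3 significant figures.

0.00000158 fF

(9.95e-15) / (6.31e6) = 1.5769e-21 F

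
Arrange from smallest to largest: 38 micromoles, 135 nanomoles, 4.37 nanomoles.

4.37 nanomoles < 135 nanomoles < 38 micromoles

38 micromoles = 0.000038 moles
135 nanomoles = 0.000000135 moles
4.37 nanomoles = 0.00000000437 moles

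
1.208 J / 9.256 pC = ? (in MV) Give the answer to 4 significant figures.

130500 MV

(1.208) / (9.256 × 10^-12) = 0.13051 × 10^12 V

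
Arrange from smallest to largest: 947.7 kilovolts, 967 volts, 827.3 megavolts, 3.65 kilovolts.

947.7 kilovolts = 947700 volts
967 volts = 967 volts
827.3 megavolts = 827300000 volts
3.65 kilovolts = 3650 volts

967 volts < 3.65 kilovolts < 947.7 kilovolts < 827.3 megavolts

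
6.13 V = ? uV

6130000 uV

(no prefix) = 10^0, micro = 10^-6; factor is 10^6.
6.13 × 10^6 = 6130000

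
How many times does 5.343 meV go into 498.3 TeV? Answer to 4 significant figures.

(498.3 × 10^12) / (5.343 × 10^-3) = 93.262 × 10^15

93260000000000000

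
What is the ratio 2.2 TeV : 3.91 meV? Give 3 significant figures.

(2.2e12) / (3.91e-3) = 0.5627e15

563000000000000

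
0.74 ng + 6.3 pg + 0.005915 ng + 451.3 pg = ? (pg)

In pg:
  0.74 ng = 0.74 × 10^3 pg = 740
  6.3 pg → 6.3
  0.005915 ng = 0.005915 × 10^3 pg = 5.915
  451.3 pg → 451.3
Sum: 740 + 6.3 + 5.915 + 451.3 = 1203.515

1203.515 pg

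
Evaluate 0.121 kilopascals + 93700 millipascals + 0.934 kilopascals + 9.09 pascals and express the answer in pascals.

In pascals:
  0.121 kilopascals = 0.121 × 10³ pascals = 121
  93700 millipascals = 93700 × 10⁻³ pascals = 93.7
  0.934 kilopascals = 0.934 × 10³ pascals = 934
  9.09 pascals → 9.09
Sum: 121 + 93.7 + 934 + 9.09 = 1157.79

1157.79 pascals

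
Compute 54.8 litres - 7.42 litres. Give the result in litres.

47.38 litres

In litres:
  54.8 litres → 54.8
  7.42 litres → 7.42
Difference: 54.8 - 7.42 = 47.38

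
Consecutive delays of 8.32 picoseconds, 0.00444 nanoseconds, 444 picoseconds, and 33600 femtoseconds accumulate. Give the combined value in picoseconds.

490.36 picoseconds

In picoseconds:
  8.32 picoseconds → 8.32
  0.00444 nanoseconds = 0.00444e3 picoseconds = 4.44
  444 picoseconds → 444
  33600 femtoseconds = 33600e-3 picoseconds = 33.6
Sum: 8.32 + 4.44 + 444 + 33.6 = 490.36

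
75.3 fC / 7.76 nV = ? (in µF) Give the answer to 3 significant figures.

9.70 µF

(75.3 × 10⁻¹⁵) / (7.76 × 10⁻⁹) = 9.7036 × 10⁻⁶ F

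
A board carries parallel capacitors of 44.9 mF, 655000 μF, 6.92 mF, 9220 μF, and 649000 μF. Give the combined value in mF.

In mF:
  44.9 mF → 44.9
  655000 μF = 655000 × 10^-3 mF = 655
  6.92 mF → 6.92
  9220 μF = 9220 × 10^-3 mF = 9.22
  649000 μF = 649000 × 10^-3 mF = 649
Sum: 44.9 + 655 + 6.92 + 9.22 + 649 = 1365.04

1365.04 mF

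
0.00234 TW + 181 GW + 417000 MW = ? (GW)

In GW:
  0.00234 TW = 0.00234 × 10³ GW = 2.34
  181 GW → 181
  417000 MW = 417000 × 10⁻³ GW = 417
Sum: 2.34 + 181 + 417 = 600.34

600.34 GW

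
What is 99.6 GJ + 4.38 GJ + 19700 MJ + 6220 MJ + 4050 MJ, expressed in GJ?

133.95 GJ

In GJ:
  99.6 GJ → 99.6
  4.38 GJ → 4.38
  19700 MJ = 19700 × 10⁻³ GJ = 19.7
  6220 MJ = 6220 × 10⁻³ GJ = 6.22
  4050 MJ = 4050 × 10⁻³ GJ = 4.05
Sum: 99.6 + 4.38 + 19.7 + 6.22 + 4.05 = 133.95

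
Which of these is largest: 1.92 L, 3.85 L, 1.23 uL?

3.85 L

1.92 L = 1.92 L
3.85 L = 3.85 L
1.23 uL = 0.00000123 L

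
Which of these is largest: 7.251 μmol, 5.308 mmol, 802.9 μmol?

5.308 mmol

7.251 μmol = 0.000007251 mol
5.308 mmol = 0.005308 mol
802.9 μmol = 0.0008029 mol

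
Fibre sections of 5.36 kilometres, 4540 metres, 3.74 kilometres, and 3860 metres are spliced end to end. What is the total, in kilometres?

17.5 kilometres

In kilometres:
  5.36 kilometres → 5.36
  4540 metres = 4540e-3 kilometres = 4.54
  3.74 kilometres → 3.74
  3860 metres = 3860e-3 kilometres = 3.86
Sum: 5.36 + 4.54 + 3.74 + 3.86 = 17.5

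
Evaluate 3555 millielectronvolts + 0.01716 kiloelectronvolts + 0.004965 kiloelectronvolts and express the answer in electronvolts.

In electronvolts:
  3555 millielectronvolts = 3555 × 10⁻³ electronvolts = 3.555
  0.01716 kiloelectronvolts = 0.01716 × 10³ electronvolts = 17.16
  0.004965 kiloelectronvolts = 0.004965 × 10³ electronvolts = 4.965
Sum: 3.555 + 17.16 + 4.965 = 25.68

25.68 electronvolts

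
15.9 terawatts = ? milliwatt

15900000000000000 milliwatts

tera = 1e12, milli = 1e-3; factor is 1e15.
15.9 × 1e15 = 15900000000000000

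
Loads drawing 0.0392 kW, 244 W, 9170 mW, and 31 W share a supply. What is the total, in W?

323.37 W

In W:
  0.0392 kW = 0.0392 × 10³ W = 39.2
  244 W → 244
  9170 mW = 9170 × 10⁻³ W = 9.17
  31 W → 31
Sum: 39.2 + 244 + 9.17 + 31 = 323.37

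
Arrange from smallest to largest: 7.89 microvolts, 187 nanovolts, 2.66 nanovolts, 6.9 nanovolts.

2.66 nanovolts < 6.9 nanovolts < 187 nanovolts < 7.89 microvolts

7.89 microvolts = 0.00000789 volts
187 nanovolts = 0.000000187 volts
2.66 nanovolts = 0.00000000266 volts
6.9 nanovolts = 0.0000000069 volts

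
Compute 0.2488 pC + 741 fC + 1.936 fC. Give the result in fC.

In fC:
  0.2488 pC = 0.2488 × 10^3 fC = 248.8
  741 fC → 741
  1.936 fC → 1.936
Sum: 248.8 + 741 + 1.936 = 991.736

991.736 fC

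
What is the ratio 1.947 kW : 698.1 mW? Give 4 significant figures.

2789

(1.947 × 10³) / (698.1 × 10⁻³) = 0.002789 × 10⁶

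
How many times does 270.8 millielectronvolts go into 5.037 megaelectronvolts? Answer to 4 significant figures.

18600000

(5.037 × 10⁶) / (270.8 × 10⁻³) = 0.0186 × 10⁹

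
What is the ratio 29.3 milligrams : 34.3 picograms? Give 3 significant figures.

854000000

(29.3 × 10^-3) / (34.3 × 10^-12) = 0.8542 × 10^9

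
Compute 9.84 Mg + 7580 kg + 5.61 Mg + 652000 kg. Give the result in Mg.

In Mg:
  9.84 Mg → 9.84
  7580 kg = 7580 × 10^-3 Mg = 7.58
  5.61 Mg → 5.61
  652000 kg = 652000 × 10^-3 Mg = 652
Sum: 9.84 + 7.58 + 5.61 + 652 = 675.03

675.03 Mg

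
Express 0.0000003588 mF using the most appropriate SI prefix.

358.8 pF

= 358.8 × 10^-12 F; 10^-12 is pico.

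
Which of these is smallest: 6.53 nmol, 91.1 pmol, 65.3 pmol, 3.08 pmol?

6.53 nmol = 0.00000000653 mol
91.1 pmol = 0.0000000000911 mol
65.3 pmol = 0.0000000000653 mol
3.08 pmol = 0.00000000000308 mol

3.08 pmol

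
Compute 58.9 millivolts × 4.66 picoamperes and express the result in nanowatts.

58.9 × 10^-3 × 4.66 × 10^-12 = 274.474 × 10^-15 W

0.000274474 nanowatts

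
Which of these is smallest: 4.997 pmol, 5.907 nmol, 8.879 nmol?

4.997 pmol

4.997 pmol = 0.000000000004997 mol
5.907 nmol = 0.000000005907 mol
8.879 nmol = 0.000000008879 mol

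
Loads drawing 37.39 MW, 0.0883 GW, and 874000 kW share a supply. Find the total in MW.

999.69 MW

In MW:
  37.39 MW → 37.39
  0.0883 GW = 0.0883 × 10^3 MW = 88.3
  874000 kW = 874000 × 10^-3 MW = 874
Sum: 37.39 + 88.3 + 874 = 999.69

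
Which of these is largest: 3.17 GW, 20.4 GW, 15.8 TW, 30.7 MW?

3.17 GW = 3170000000 W
20.4 GW = 20400000000 W
15.8 TW = 15800000000000 W
30.7 MW = 30700000 W

15.8 TW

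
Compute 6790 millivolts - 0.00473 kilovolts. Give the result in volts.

2.06 volts

In volts:
  6790 millivolts = 6790 × 10⁻³ volts = 6.79
  0.00473 kilovolts = 0.00473 × 10³ volts = 4.73
Difference: 6.79 - 4.73 = 2.06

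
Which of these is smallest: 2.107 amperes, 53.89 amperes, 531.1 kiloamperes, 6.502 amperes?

2.107 amperes = 2.107 amperes
53.89 amperes = 53.89 amperes
531.1 kiloamperes = 531100 amperes
6.502 amperes = 6.502 amperes

2.107 amperes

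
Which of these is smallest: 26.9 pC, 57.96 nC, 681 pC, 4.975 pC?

4.975 pC

26.9 pC = 0.0000000000269 C
57.96 nC = 0.00000005796 C
681 pC = 0.000000000681 C
4.975 pC = 0.000000000004975 C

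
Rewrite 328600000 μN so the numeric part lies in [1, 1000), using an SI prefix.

328.6 N

= 328.6 N; mantissa already in [1, 1000).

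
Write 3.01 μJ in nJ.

micro = 10^-6, nano = 10^-9; factor is 10^3.
3.01 × 10^3 = 3010

3010 nJ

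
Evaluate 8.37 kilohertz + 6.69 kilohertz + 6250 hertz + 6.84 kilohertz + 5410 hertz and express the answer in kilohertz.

In kilohertz:
  8.37 kilohertz → 8.37
  6.69 kilohertz → 6.69
  6250 hertz = 6250 × 10⁻³ kilohertz = 6.25
  6.84 kilohertz → 6.84
  5410 hertz = 5410 × 10⁻³ kilohertz = 5.41
Sum: 8.37 + 6.69 + 6.25 + 6.84 + 5.41 = 33.56

33.56 kilohertz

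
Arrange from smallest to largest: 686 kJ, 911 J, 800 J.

800 J < 911 J < 686 kJ

686 kJ = 686000 J
911 J = 911 J
800 J = 800 J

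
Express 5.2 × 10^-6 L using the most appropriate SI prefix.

5.2 μL

= 5.2 × 10^-6 L; 10^-6 is micro.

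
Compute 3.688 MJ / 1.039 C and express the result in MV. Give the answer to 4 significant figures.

3.550 MV

(3.688 × 10⁶) / (1.039) = 3.54957 × 10⁶ V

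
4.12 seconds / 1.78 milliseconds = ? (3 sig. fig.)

(4.12) / (1.78e-3) = 2.315e3

2310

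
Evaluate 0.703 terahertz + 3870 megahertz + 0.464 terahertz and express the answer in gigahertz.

1170.87 gigahertz

In gigahertz:
  0.703 terahertz = 0.703 × 10³ gigahertz = 703
  3870 megahertz = 3870 × 10⁻³ gigahertz = 3.87
  0.464 terahertz = 0.464 × 10³ gigahertz = 464
Sum: 703 + 3.87 + 464 = 1170.87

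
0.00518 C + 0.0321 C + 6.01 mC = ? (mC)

43.29 mC

In mC:
  0.00518 C = 0.00518e3 mC = 5.18
  0.0321 C = 0.0321e3 mC = 32.1
  6.01 mC → 6.01
Sum: 5.18 + 32.1 + 6.01 = 43.29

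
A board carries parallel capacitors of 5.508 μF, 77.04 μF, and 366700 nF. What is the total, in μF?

449.248 μF

In μF:
  5.508 μF → 5.508
  77.04 μF → 77.04
  366700 nF = 366700 × 10⁻³ μF = 366.7
Sum: 5.508 + 77.04 + 366.7 = 449.248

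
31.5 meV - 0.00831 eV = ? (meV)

In meV:
  31.5 meV → 31.5
  0.00831 eV = 0.00831 × 10^3 meV = 8.31
Difference: 31.5 - 8.31 = 23.19

23.19 meV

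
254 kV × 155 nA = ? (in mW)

254 × 10^3 × 155 × 10^-9 = 39370 × 10^-6 W

39.37 mW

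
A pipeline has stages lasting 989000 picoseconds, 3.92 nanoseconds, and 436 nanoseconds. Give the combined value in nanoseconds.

In nanoseconds:
  989000 picoseconds = 989000e-3 nanoseconds = 989
  3.92 nanoseconds → 3.92
  436 nanoseconds → 436
Sum: 989 + 3.92 + 436 = 1428.92

1428.92 nanoseconds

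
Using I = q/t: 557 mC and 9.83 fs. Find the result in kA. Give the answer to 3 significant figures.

56700000000 kA

(557 × 10⁻³) / (9.83 × 10⁻¹⁵) = 56.663 × 10¹² A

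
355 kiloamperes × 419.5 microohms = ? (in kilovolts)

0.1489225 kilovolts

355e3 × 419.5e-6 = 148922.5e-3 V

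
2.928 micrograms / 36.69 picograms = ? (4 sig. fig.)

79800

(2.928e-6) / (36.69e-12) = 0.079804e6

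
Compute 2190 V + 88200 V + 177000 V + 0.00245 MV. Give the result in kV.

269.84 kV

In kV:
  2190 V = 2190e-3 kV = 2.19
  88200 V = 88200e-3 kV = 88.2
  177000 V = 177000e-3 kV = 177
  0.00245 MV = 0.00245e3 kV = 2.45
Sum: 2.19 + 88.2 + 177 + 2.45 = 269.84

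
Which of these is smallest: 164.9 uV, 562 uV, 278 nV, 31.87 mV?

164.9 uV = 0.0001649 V
562 uV = 0.000562 V
278 nV = 0.000000278 V
31.87 mV = 0.03187 V

278 nV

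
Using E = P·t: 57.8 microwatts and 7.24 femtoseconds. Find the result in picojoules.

0.000000418472 picojoules

57.8e-6 × 7.24e-15 = 418.472e-21 J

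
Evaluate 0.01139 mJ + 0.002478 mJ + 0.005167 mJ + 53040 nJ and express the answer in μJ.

72.075 μJ

In μJ:
  0.01139 mJ = 0.01139e3 μJ = 11.39
  0.002478 mJ = 0.002478e3 μJ = 2.478
  0.005167 mJ = 0.005167e3 μJ = 5.167
  53040 nJ = 53040e-3 μJ = 53.04
Sum: 11.39 + 2.478 + 5.167 + 53.04 = 72.075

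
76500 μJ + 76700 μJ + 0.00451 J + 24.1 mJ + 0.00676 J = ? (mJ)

In mJ:
  76500 μJ = 76500 × 10^-3 mJ = 76.5
  76700 μJ = 76700 × 10^-3 mJ = 76.7
  0.00451 J = 0.00451 × 10^3 mJ = 4.51
  24.1 mJ → 24.1
  0.00676 J = 0.00676 × 10^3 mJ = 6.76
Sum: 76.5 + 76.7 + 4.51 + 24.1 + 6.76 = 188.57

188.57 mJ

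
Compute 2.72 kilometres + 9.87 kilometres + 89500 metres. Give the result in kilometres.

In kilometres:
  2.72 kilometres → 2.72
  9.87 kilometres → 9.87
  89500 metres = 89500 × 10⁻³ kilometres = 89.5
Sum: 2.72 + 9.87 + 89.5 = 102.09

102.09 kilometres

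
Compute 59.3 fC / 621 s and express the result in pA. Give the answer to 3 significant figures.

(59.3 × 10⁻¹⁵) / (621) = 0.095491 × 10⁻¹⁵ A

0.0000955 pA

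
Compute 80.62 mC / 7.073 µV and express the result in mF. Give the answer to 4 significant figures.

11400000 mF

(80.62e-3) / (7.073e-6) = 11.3983e3 F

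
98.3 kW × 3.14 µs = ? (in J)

98.3e3 × 3.14e-6 = 308.662e-3 J

0.308662 J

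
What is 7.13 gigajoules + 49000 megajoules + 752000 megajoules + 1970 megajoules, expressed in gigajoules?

In gigajoules:
  7.13 gigajoules → 7.13
  49000 megajoules = 49000 × 10^-3 gigajoules = 49
  752000 megajoules = 752000 × 10^-3 gigajoules = 752
  1970 megajoules = 1970 × 10^-3 gigajoules = 1.97
Sum: 7.13 + 49 + 752 + 1.97 = 810.1

810.1 gigajoules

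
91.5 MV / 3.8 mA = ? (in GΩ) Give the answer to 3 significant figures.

(91.5 × 10⁶) / (3.8 × 10⁻³) = 24.079 × 10⁹ Ω

24.1 GΩ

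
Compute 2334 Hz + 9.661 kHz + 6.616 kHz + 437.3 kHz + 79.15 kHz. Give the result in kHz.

In kHz:
  2334 Hz = 2334 × 10^-3 kHz = 2.334
  9.661 kHz → 9.661
  6.616 kHz → 6.616
  437.3 kHz → 437.3
  79.15 kHz → 79.15
Sum: 2.334 + 9.661 + 6.616 + 437.3 + 79.15 = 535.061

535.061 kHz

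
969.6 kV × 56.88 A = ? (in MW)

55.150848 MW

969.6 × 10³ × 56.88 = 55150.848 × 10³ W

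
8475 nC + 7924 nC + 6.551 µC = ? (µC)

In µC:
  8475 nC = 8475 × 10^-3 µC = 8.475
  7924 nC = 7924 × 10^-3 µC = 7.924
  6.551 µC → 6.551
Sum: 8.475 + 7.924 + 6.551 = 22.95

22.95 µC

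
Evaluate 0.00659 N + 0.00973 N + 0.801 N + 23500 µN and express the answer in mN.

In mN:
  0.00659 N = 0.00659 × 10^3 mN = 6.59
  0.00973 N = 0.00973 × 10^3 mN = 9.73
  0.801 N = 0.801 × 10^3 mN = 801
  23500 µN = 23500 × 10^-3 mN = 23.5
Sum: 6.59 + 9.73 + 801 + 23.5 = 840.82

840.82 mN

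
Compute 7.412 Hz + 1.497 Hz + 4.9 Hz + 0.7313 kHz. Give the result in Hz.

745.109 Hz

In Hz:
  7.412 Hz → 7.412
  1.497 Hz → 1.497
  4.9 Hz → 4.9
  0.7313 kHz = 0.7313e3 Hz = 731.3
Sum: 7.412 + 1.497 + 4.9 + 731.3 = 745.109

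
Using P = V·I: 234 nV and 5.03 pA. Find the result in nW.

0.00000000117702 nW

234 × 10^-9 × 5.03 × 10^-12 = 1177.02 × 10^-21 W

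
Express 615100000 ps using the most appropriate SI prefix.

615.1 us

= 615.1 × 10⁻⁶ s; 10⁻⁶ is micro.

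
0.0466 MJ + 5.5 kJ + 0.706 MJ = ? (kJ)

758.1 kJ

In kJ:
  0.0466 MJ = 0.0466e3 kJ = 46.6
  5.5 kJ → 5.5
  0.706 MJ = 0.706e3 kJ = 706
Sum: 46.6 + 5.5 + 706 = 758.1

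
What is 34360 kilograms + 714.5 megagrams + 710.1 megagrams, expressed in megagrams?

1458.96 megagrams

In megagrams:
  34360 kilograms = 34360 × 10^-3 megagrams = 34.36
  714.5 megagrams → 714.5
  710.1 megagrams → 710.1
Sum: 34.36 + 714.5 + 710.1 = 1458.96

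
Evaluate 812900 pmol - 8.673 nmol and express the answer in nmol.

804.227 nmol

In nmol:
  812900 pmol = 812900e-3 nmol = 812.9
  8.673 nmol → 8.673
Difference: 812.9 - 8.673 = 804.227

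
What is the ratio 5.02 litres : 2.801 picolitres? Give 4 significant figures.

1792000000000

(5.02) / (2.801 × 10^-12) = 1.7922 × 10^12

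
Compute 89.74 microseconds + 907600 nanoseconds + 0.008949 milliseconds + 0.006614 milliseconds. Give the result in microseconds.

1012.903 microseconds

In microseconds:
  89.74 microseconds → 89.74
  907600 nanoseconds = 907600e-3 microseconds = 907.6
  0.008949 milliseconds = 0.008949e3 microseconds = 8.949
  0.006614 milliseconds = 0.006614e3 microseconds = 6.614
Sum: 89.74 + 907.6 + 8.949 + 6.614 = 1012.903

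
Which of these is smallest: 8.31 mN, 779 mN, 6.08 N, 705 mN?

8.31 mN = 0.00831 N
779 mN = 0.779 N
6.08 N = 6.08 N
705 mN = 0.705 N

8.31 mN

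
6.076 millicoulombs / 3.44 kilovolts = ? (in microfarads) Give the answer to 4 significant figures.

(6.076e-3) / (3.44e3) = 1.76628e-6 F

1.766 microfarads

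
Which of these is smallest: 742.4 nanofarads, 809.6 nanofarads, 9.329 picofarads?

742.4 nanofarads = 0.0000007424 farads
809.6 nanofarads = 0.0000008096 farads
9.329 picofarads = 0.000000000009329 farads

9.329 picofarads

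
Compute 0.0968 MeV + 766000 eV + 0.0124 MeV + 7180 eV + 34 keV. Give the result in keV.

In keV:
  0.0968 MeV = 0.0968 × 10^3 keV = 96.8
  766000 eV = 766000 × 10^-3 keV = 766
  0.0124 MeV = 0.0124 × 10^3 keV = 12.4
  7180 eV = 7180 × 10^-3 keV = 7.18
  34 keV → 34
Sum: 96.8 + 766 + 12.4 + 7.18 + 34 = 916.38

916.38 keV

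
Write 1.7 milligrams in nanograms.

milli = 10⁻³, nano = 10⁻⁹; factor is 10⁶.
1.7 × 10⁶ = 1700000

1700000 nanograms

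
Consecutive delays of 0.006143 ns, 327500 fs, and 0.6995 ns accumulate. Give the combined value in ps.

In ps:
  0.006143 ns = 0.006143 × 10³ ps = 6.143
  327500 fs = 327500 × 10⁻³ ps = 327.5
  0.6995 ns = 0.6995 × 10³ ps = 699.5
Sum: 6.143 + 327.5 + 699.5 = 1033.143

1033.143 ps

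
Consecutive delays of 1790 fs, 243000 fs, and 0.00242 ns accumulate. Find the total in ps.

247.21 ps

In ps:
  1790 fs = 1790 × 10^-3 ps = 1.79
  243000 fs = 243000 × 10^-3 ps = 243
  0.00242 ns = 0.00242 × 10^3 ps = 2.42
Sum: 1.79 + 243 + 2.42 = 247.21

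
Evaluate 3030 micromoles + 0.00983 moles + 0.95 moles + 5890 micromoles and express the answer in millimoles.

In millimoles:
  3030 micromoles = 3030 × 10⁻³ millimoles = 3.03
  0.00983 moles = 0.00983 × 10³ millimoles = 9.83
  0.95 moles = 0.95 × 10³ millimoles = 950
  5890 micromoles = 5890 × 10⁻³ millimoles = 5.89
Sum: 3.03 + 9.83 + 950 + 5.89 = 968.75

968.75 millimoles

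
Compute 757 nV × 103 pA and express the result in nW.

757e-9 × 103e-12 = 77971e-21 W

0.000000077971 nW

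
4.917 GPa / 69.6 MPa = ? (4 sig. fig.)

70.65

(4.917e9) / (69.6e6) = 0.070647e3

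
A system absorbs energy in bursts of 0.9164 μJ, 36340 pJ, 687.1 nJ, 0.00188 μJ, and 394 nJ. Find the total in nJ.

In nJ:
  0.9164 μJ = 0.9164 × 10³ nJ = 916.4
  36340 pJ = 36340 × 10⁻³ nJ = 36.34
  687.1 nJ → 687.1
  0.00188 μJ = 0.00188 × 10³ nJ = 1.88
  394 nJ → 394
Sum: 916.4 + 36.34 + 687.1 + 1.88 + 394 = 2035.72

2035.72 nJ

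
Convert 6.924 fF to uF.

0.000000006924 uF

femto = 10⁻¹⁵, micro = 10⁻⁶; factor is 10⁻⁹.
6.924 × 10⁻⁹ = 0.000000006924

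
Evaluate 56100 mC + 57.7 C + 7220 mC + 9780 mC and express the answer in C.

In C:
  56100 mC = 56100 × 10⁻³ C = 56.1
  57.7 C → 57.7
  7220 mC = 7220 × 10⁻³ C = 7.22
  9780 mC = 9780 × 10⁻³ C = 9.78
Sum: 56.1 + 57.7 + 7.22 + 9.78 = 130.8

130.8 C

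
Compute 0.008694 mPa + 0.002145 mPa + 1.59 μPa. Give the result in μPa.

In μPa:
  0.008694 mPa = 0.008694 × 10³ μPa = 8.694
  0.002145 mPa = 0.002145 × 10³ μPa = 2.145
  1.59 μPa → 1.59
Sum: 8.694 + 2.145 + 1.59 = 12.429

12.429 μPa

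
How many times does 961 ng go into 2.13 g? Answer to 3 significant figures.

(2.13) / (961e-9) = 0.002216e9

2220000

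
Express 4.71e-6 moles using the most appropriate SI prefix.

4.71 micromoles

= 4.71e-6 moles; 1e-6 is micro.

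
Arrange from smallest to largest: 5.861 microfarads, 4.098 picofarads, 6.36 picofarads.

5.861 microfarads = 0.000005861 farads
4.098 picofarads = 0.000000000004098 farads
6.36 picofarads = 0.00000000000636 farads

4.098 picofarads < 6.36 picofarads < 5.861 microfarads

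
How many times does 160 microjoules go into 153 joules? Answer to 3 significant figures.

(153) / (160e-6) = 0.9562e6

956000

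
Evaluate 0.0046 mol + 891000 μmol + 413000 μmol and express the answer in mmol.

1308.6 mmol

In mmol:
  0.0046 mol = 0.0046e3 mmol = 4.6
  891000 μmol = 891000e-3 mmol = 891
  413000 μmol = 413000e-3 mmol = 413
Sum: 4.6 + 891 + 413 = 1308.6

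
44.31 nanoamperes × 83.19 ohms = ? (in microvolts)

44.31e-9 × 83.19 = 3686.1489e-9 V

3.6861489 microvolts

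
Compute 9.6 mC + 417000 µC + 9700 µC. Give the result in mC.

In mC:
  9.6 mC → 9.6
  417000 µC = 417000 × 10^-3 mC = 417
  9700 µC = 9700 × 10^-3 mC = 9.7
Sum: 9.6 + 417 + 9.7 = 436.3

436.3 mC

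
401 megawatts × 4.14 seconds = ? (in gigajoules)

1.66014 gigajoules

401e6 × 4.14 = 1660.14e6 J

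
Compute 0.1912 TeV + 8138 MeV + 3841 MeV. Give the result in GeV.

In GeV:
  0.1912 TeV = 0.1912 × 10^3 GeV = 191.2
  8138 MeV = 8138 × 10^-3 GeV = 8.138
  3841 MeV = 3841 × 10^-3 GeV = 3.841
Sum: 191.2 + 8.138 + 3.841 = 203.179

203.179 GeV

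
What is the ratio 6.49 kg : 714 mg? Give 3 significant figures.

(6.49 × 10^3) / (714 × 10^-3) = 0.00909 × 10^6

9090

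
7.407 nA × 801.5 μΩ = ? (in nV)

7.407e-9 × 801.5e-6 = 5936.7105e-15 V

0.0059367105 nV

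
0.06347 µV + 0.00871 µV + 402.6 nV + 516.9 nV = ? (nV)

991.68 nV

In nV:
  0.06347 µV = 0.06347 × 10³ nV = 63.47
  0.00871 µV = 0.00871 × 10³ nV = 8.71
  402.6 nV → 402.6
  516.9 nV → 516.9
Sum: 63.47 + 8.71 + 402.6 + 516.9 = 991.68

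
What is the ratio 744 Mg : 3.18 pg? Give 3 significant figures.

234000000000000000000

(744 × 10^6) / (3.18 × 10^-12) = 234 × 10^18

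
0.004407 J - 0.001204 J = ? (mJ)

3.203 mJ

In mJ:
  0.004407 J = 0.004407 × 10³ mJ = 4.407
  0.001204 J = 0.001204 × 10³ mJ = 1.204
Difference: 4.407 - 1.204 = 3.203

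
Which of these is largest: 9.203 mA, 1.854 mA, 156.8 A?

156.8 A

9.203 mA = 0.009203 A
1.854 mA = 0.001854 A
156.8 A = 156.8 A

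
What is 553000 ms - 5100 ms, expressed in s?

In s:
  553000 ms = 553000 × 10⁻³ s = 553
  5100 ms = 5100 × 10⁻³ s = 5.1
Difference: 553 - 5.1 = 547.9

547.9 s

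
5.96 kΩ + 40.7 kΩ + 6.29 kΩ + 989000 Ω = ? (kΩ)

In kΩ:
  5.96 kΩ → 5.96
  40.7 kΩ → 40.7
  6.29 kΩ → 6.29
  989000 Ω = 989000e-3 kΩ = 989
Sum: 5.96 + 40.7 + 6.29 + 989 = 1041.95

1041.95 kΩ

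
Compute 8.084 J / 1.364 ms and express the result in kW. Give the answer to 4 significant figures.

(8.084) / (1.364 × 10^-3) = 5.92669 × 10^3 W

5.927 kW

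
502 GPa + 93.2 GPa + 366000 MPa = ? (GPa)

In GPa:
  502 GPa → 502
  93.2 GPa → 93.2
  366000 MPa = 366000e-3 GPa = 366
Sum: 502 + 93.2 + 366 = 961.2

961.2 GPa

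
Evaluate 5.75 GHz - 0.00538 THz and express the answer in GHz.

0.37 GHz

In GHz:
  5.75 GHz → 5.75
  0.00538 THz = 0.00538 × 10³ GHz = 5.38
Difference: 5.75 - 5.38 = 0.37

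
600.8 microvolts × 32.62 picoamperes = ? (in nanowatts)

600.8 × 10^-6 × 32.62 × 10^-12 = 19598.096 × 10^-18 W

0.000019598096 nanowatts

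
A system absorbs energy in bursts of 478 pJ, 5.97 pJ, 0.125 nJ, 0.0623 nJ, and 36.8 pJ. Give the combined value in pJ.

708.07 pJ

In pJ:
  478 pJ → 478
  5.97 pJ → 5.97
  0.125 nJ = 0.125 × 10³ pJ = 125
  0.0623 nJ = 0.0623 × 10³ pJ = 62.3
  36.8 pJ → 36.8
Sum: 478 + 5.97 + 125 + 62.3 + 36.8 = 708.07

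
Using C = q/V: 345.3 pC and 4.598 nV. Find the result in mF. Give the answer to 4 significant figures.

(345.3 × 10^-12) / (4.598 × 10^-9) = 75.0979 × 10^-3 F

75.10 mF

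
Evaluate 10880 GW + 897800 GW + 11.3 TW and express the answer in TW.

919.98 TW

In TW:
  10880 GW = 10880e-3 TW = 10.88
  897800 GW = 897800e-3 TW = 897.8
  11.3 TW → 11.3
Sum: 10.88 + 897.8 + 11.3 = 919.98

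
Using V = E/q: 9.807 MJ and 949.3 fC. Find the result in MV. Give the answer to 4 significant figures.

10330000000000 MV

(9.807e6) / (949.3e-15) = 0.0103308e21 V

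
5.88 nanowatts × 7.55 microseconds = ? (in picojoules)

5.88 × 10^-9 × 7.55 × 10^-6 = 44.394 × 10^-15 J

0.044394 picojoules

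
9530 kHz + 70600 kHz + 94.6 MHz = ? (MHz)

174.73 MHz

In MHz:
  9530 kHz = 9530e-3 MHz = 9.53
  70600 kHz = 70600e-3 MHz = 70.6
  94.6 MHz → 94.6
Sum: 9.53 + 70.6 + 94.6 = 174.73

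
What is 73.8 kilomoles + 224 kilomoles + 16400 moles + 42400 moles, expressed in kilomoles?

In kilomoles:
  73.8 kilomoles → 73.8
  224 kilomoles → 224
  16400 moles = 16400 × 10^-3 kilomoles = 16.4
  42400 moles = 42400 × 10^-3 kilomoles = 42.4
Sum: 73.8 + 224 + 16.4 + 42.4 = 356.6

356.6 kilomoles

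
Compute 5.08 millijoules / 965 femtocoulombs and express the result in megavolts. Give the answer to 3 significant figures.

5260 megavolts

(5.08 × 10⁻³) / (965 × 10⁻¹⁵) = 0.0052642 × 10¹² V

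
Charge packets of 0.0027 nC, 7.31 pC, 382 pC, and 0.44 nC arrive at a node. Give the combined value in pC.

832.01 pC

In pC:
  0.0027 nC = 0.0027e3 pC = 2.7
  7.31 pC → 7.31
  382 pC → 382
  0.44 nC = 0.44e3 pC = 440
Sum: 2.7 + 7.31 + 382 + 440 = 832.01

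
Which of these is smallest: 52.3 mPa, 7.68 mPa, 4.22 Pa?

52.3 mPa = 0.0523 Pa
7.68 mPa = 0.00768 Pa
4.22 Pa = 4.22 Pa

7.68 mPa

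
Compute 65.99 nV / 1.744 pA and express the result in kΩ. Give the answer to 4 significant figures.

(65.99 × 10^-9) / (1.744 × 10^-12) = 37.8383 × 10^3 Ω

37.84 kΩ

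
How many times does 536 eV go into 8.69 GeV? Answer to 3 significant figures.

16200000

(8.69 × 10^9) / (536) = 0.01621 × 10^9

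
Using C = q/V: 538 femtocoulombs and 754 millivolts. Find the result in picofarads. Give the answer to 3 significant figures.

0.714 picofarads

(538e-15) / (754e-3) = 0.71353e-12 F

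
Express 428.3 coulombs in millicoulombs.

(no prefix) = 10⁰, milli = 10⁻³; factor is 10³.
428.3 × 10³ = 428300

428300 millicoulombs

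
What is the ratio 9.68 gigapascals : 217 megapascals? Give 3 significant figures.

(9.68 × 10⁹) / (217 × 10⁶) = 0.04461 × 10³

44.6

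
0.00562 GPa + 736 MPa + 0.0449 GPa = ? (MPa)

In MPa:
  0.00562 GPa = 0.00562e3 MPa = 5.62
  736 MPa → 736
  0.0449 GPa = 0.0449e3 MPa = 44.9
Sum: 5.62 + 736 + 44.9 = 786.52

786.52 MPa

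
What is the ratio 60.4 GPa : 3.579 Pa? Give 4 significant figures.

16880000000

(60.4e9) / (3.579) = 16.876e9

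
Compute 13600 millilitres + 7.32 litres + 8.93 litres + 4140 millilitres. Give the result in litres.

In litres:
  13600 millilitres = 13600 × 10⁻³ litres = 13.6
  7.32 litres → 7.32
  8.93 litres → 8.93
  4140 millilitres = 4140 × 10⁻³ litres = 4.14
Sum: 13.6 + 7.32 + 8.93 + 4.14 = 33.99

33.99 litres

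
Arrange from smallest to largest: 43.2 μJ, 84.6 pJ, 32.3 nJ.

84.6 pJ < 32.3 nJ < 43.2 μJ

43.2 μJ = 0.0000432 J
84.6 pJ = 0.0000000000846 J
32.3 nJ = 0.0000000323 J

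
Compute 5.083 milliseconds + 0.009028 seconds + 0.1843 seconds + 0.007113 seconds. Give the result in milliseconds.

205.524 milliseconds

In milliseconds:
  5.083 milliseconds → 5.083
  0.009028 seconds = 0.009028e3 milliseconds = 9.028
  0.1843 seconds = 0.1843e3 milliseconds = 184.3
  0.007113 seconds = 0.007113e3 milliseconds = 7.113
Sum: 5.083 + 9.028 + 184.3 + 7.113 = 205.524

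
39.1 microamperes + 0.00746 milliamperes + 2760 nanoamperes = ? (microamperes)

In microamperes:
  39.1 microamperes → 39.1
  0.00746 milliamperes = 0.00746 × 10³ microamperes = 7.46
  2760 nanoamperes = 2760 × 10⁻³ microamperes = 2.76
Sum: 39.1 + 7.46 + 2.76 = 49.32

49.32 microamperes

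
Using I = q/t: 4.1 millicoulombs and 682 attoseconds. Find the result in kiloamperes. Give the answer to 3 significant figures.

6010000000 kiloamperes

(4.1 × 10^-3) / (682 × 10^-18) = 0.0060117 × 10^15 A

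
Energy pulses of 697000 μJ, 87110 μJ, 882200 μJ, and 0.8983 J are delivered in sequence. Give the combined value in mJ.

2564.61 mJ

In mJ:
  697000 μJ = 697000 × 10^-3 mJ = 697
  87110 μJ = 87110 × 10^-3 mJ = 87.11
  882200 μJ = 882200 × 10^-3 mJ = 882.2
  0.8983 J = 0.8983 × 10^3 mJ = 898.3
Sum: 697 + 87.11 + 882.2 + 898.3 = 2564.61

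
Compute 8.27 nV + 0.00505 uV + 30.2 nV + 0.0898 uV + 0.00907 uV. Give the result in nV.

142.39 nV

In nV:
  8.27 nV → 8.27
  0.00505 uV = 0.00505 × 10^3 nV = 5.05
  30.2 nV → 30.2
  0.0898 uV = 0.0898 × 10^3 nV = 89.8
  0.00907 uV = 0.00907 × 10^3 nV = 9.07
Sum: 8.27 + 5.05 + 30.2 + 89.8 + 9.07 = 142.39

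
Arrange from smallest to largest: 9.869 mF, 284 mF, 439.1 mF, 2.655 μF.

9.869 mF = 0.009869 F
284 mF = 0.284 F
439.1 mF = 0.4391 F
2.655 μF = 0.000002655 F

2.655 μF < 9.869 mF < 284 mF < 439.1 mF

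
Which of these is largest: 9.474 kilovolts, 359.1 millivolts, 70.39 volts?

9.474 kilovolts

9.474 kilovolts = 9474 volts
359.1 millivolts = 0.3591 volts
70.39 volts = 70.39 volts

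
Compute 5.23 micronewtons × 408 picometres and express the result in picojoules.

0.00213384 picojoules

5.23 × 10⁻⁶ × 408 × 10⁻¹² = 2133.84 × 10⁻¹⁸ J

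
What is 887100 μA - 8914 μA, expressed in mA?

In mA:
  887100 μA = 887100e-3 mA = 887.1
  8914 μA = 8914e-3 mA = 8.914
Difference: 887.1 - 8.914 = 878.186

878.186 mA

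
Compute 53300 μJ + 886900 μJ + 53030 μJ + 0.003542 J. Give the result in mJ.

996.772 mJ

In mJ:
  53300 μJ = 53300 × 10⁻³ mJ = 53.3
  886900 μJ = 886900 × 10⁻³ mJ = 886.9
  53030 μJ = 53030 × 10⁻³ mJ = 53.03
  0.003542 J = 0.003542 × 10³ mJ = 3.542
Sum: 53.3 + 886.9 + 53.03 + 3.542 = 996.772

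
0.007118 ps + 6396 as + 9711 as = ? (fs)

23.225 fs

In fs:
  0.007118 ps = 0.007118e3 fs = 7.118
  6396 as = 6396e-3 fs = 6.396
  9711 as = 9711e-3 fs = 9.711
Sum: 7.118 + 6.396 + 9.711 = 23.225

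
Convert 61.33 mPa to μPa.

milli = 10^-3, micro = 10^-6; factor is 10^3.
61.33 × 10^3 = 61330

61330 μPa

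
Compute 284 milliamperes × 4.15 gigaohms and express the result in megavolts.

1178.6 megavolts

284 × 10⁻³ × 4.15 × 10⁹ = 1178.6 × 10⁶ V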